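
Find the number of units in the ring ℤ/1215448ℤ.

524160

Prime factorization: 1215448 = 2**3 · 13**2 · 29 · 31.
φ(1215448) = 1215448 · (1 − 1/2) · (1 − 1/13) · (1 − 1/29) · (1 − 1/31)
       = 1215448 · 10080/23374 = 524160.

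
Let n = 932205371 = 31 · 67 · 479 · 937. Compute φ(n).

φ(932205371) = 932205371 · (1 − 1/31) · (1 − 1/67) · (1 − 1/479) · (1 − 1/937)
       = 932205371 · 885867840/932205371 = 885867840.

885867840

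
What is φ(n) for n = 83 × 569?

φ(83) = 83 − 1 = 82.
φ(569) = 569 − 1 = 568.
φ(47227) = 82 × 568 = 46576.

46576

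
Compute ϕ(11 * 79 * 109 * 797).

67055040

φ(11) = 11 − 1 = 10.
φ(79) = 79 − 1 = 78.
φ(109) = 109 − 1 = 108.
φ(797) = 797 − 1 = 796.
φ(75492637) = 10 × 78 × 108 × 796 = 67055040.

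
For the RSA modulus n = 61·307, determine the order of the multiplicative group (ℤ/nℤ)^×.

φ(61) = 61 − 1 = 60.
φ(307) = 307 − 1 = 306.
Multiply: 60 · 306 = 18360.

18360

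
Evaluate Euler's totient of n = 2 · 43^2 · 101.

φ(2) = 2 − 1 = 1.
φ(43^2) = 43^1·(43−1) = 43·42 = 1806.
φ(101) = 101 − 1 = 100.
φ(373498) = 1 × 1806 × 100 = 180600.

180600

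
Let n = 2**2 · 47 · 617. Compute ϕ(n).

56672

φ(2^2) = 2^1·(2−1) = 2·1 = 2.
φ(47) = 47 − 1 = 46.
φ(617) = 617 − 1 = 616.
Since φ is multiplicative, φ(115996) = 2 · 46 · 616 = 56672.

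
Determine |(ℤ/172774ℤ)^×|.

First factor: 172774 = 2 · 7^2 · 41 · 43.
φ(172774) = 172774 · (1 − 1/2) · (1 − 1/7) · (1 − 1/41) · (1 − 1/43)
       = 172774 · 10080/24682 = 70560.

70560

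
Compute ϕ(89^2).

7832

φ(7921) = 7921 · (1 − 1/89)
       = 7921 · 88/89 = 7832.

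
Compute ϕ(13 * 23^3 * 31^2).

129880080

φ(13) = 13 − 1 = 12.
φ(23^3) = 23^3 − 23^2 = 12167 − 529 = 11638.
φ(31^2) = 31^1·(31−1) = 31·30 = 930.
Since φ is multiplicative, φ(152002331) = 12 · 11638 · 930 = 129880080.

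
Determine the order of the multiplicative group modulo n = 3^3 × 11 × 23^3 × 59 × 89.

10692063360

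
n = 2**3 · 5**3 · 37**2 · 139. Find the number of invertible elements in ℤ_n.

73526400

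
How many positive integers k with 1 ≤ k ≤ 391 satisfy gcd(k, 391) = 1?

Prime factorization: 391 = 17 * 23.
φ(391) = 391 · (1 − 1/17) · (1 − 1/23)
       = 391 · 352/391 = 352.

352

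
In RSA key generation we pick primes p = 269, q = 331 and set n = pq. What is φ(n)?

88440

φ(pq) = (p−1)(q−1) = 268 · 330 = 88440.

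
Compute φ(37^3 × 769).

φ(37^3) = 37^3 − 37^2 = 50653 − 1369 = 49284.
φ(769) = 769 − 1 = 768.
Multiply: 49284 · 768 = 37850112.

37850112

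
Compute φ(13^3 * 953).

1930656

φ(2093741) = 2093741 · (1 − 1/13) · (1 − 1/953)
       = 2093741 · 11424/12389 = 1930656.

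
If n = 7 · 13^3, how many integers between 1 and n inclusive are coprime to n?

φ(7) = 7 − 1 = 6.
φ(13^3) = 13^3 − 13^2 = 2197 − 169 = 2028.
Since φ is multiplicative, φ(15379) = 6 · 2028 = 12168.

12168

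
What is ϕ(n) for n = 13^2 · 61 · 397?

3706560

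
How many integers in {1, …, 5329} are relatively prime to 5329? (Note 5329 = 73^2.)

φ(5329) = 5329 · (1 − 1/73)
       = 5329 · 72/73 = 5256.

5256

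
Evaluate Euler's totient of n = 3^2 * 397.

2376

φ(3573) = 3573 · (1 − 1/3) · (1 − 1/397)
       = 3573 · 792/1191 = 2376.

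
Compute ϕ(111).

72

Prime factorization: 111 = 3 · 37.
φ(3) = 3 − 1 = 2.
φ(37) = 37 − 1 = 36.
Multiply: 2 · 36 = 72.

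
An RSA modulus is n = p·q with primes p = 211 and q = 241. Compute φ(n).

φ(n) = (p − 1)(q − 1) = (211−1)(241−1) = 210·240 = 50400.

50400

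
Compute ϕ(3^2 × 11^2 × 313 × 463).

φ(157816791) = 157816791 · (1 − 1/3) · (1 − 1/11) · (1 − 1/313) · (1 − 1/463)
       = 157816791 · 2882880/4782327 = 95135040.

95135040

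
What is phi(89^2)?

φ(89^2) = 89^1·(89−1) = 89·88 = 7832.

7832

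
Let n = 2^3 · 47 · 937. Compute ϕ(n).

172224

φ(352312) = 352312 · (1 − 1/2) · (1 − 1/47) · (1 − 1/937)
       = 352312 · 43056/88078 = 172224.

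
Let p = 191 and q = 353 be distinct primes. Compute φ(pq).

φ(191) = 191 − 1 = 190.
φ(353) = 353 − 1 = 352.
Since φ is multiplicative, φ(67423) = 190 · 352 = 66880.

66880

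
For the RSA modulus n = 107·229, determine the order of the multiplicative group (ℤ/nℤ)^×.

φ(107) = 107 − 1 = 106.
φ(229) = 229 − 1 = 228.
Since φ is multiplicative, φ(24503) = 106 · 228 = 24168.

24168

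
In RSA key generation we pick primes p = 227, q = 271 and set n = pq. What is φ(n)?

61020

For distinct primes, φ(pq) = (p−1)(q−1) = 226 × 270 = 61020.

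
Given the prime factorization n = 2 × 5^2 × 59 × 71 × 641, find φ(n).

φ(134257450) = 134257450 · (1 − 1/2) · (1 − 1/5) · (1 − 1/59) · (1 − 1/71) · (1 − 1/641)
       = 134257450 · 10393600/26851490 = 51968000.

51968000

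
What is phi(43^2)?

1806

φ(43^2) = 43^2 − 43^1 = 1849 − 43 = 1806.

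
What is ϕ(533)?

Factor 533: 533 = 13 * 41.
φ(13) = 13 − 1 = 12.
φ(41) = 41 − 1 = 40.
φ(533) = 12 × 40 = 480.

480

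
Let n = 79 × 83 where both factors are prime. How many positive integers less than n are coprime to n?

φ(n) = (p − 1)(q − 1) = (79−1)(83−1) = 78·82 = 6396.

6396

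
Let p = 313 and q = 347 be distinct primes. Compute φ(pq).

107952

φ(pq) = (p−1)(q−1) = 312 · 346 = 107952.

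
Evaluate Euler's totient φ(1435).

960

1435 = 5 · 7 · 41.
φ(1435) = 1435 · (1 − 1/5) · (1 − 1/7) · (1 − 1/41)
       = 1435 · 960/1435 = 960.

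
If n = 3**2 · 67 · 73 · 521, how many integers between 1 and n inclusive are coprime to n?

14826240

φ(3^2) = 3^1·(3−1) = 3·2 = 6.
φ(67) = 67 − 1 = 66.
φ(73) = 73 − 1 = 72.
φ(521) = 521 − 1 = 520.
φ(22933899) = 6 × 66 × 72 × 520 = 14826240.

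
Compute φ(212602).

89856

Prime factorization: 212602 = 2 * 13**2 * 17 * 37.
φ(212602) = 212602 · (1 − 1/2) · (1 − 1/13) · (1 − 1/17) · (1 − 1/37)
       = 212602 · 6912/16354 = 89856.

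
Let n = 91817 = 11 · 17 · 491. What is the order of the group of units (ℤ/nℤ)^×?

φ(11) = 11 − 1 = 10.
φ(17) = 17 − 1 = 16.
φ(491) = 491 − 1 = 490.
φ(91817) = 10 × 16 × 490 = 78400.

78400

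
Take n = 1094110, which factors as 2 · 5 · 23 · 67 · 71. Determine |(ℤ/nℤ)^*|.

406560

φ(1094110) = 1094110 · (1 − 1/2) · (1 − 1/5) · (1 − 1/23) · (1 − 1/67) · (1 − 1/71)
       = 1094110 · 406560/1094110 = 406560.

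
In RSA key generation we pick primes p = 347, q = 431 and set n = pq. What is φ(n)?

φ(149557) = 149557 · (1 − 1/347) · (1 − 1/431)
       = 149557 · 148780/149557 = 148780.

148780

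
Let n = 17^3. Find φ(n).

4624

φ(17^3) = 17^3 − 17^2 = 4913 − 289 = 4624.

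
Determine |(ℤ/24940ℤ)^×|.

Prime factorization: 24940 = 2^2 × 5 × 29 × 43.
φ(2^2) = 2^1·(2−1) = 2·1 = 2.
φ(5) = 5 − 1 = 4.
φ(29) = 29 − 1 = 28.
φ(43) = 43 − 1 = 42.
Since φ is multiplicative, φ(24940) = 2 · 4 · 28 · 42 = 9408.

9408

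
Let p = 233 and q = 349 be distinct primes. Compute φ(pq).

φ(233) = 233 − 1 = 232.
φ(349) = 349 − 1 = 348.
Multiply: 232 · 348 = 80736.

80736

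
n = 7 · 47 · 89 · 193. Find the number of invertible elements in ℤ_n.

φ(5651233) = 5651233 · (1 − 1/7) · (1 − 1/47) · (1 − 1/89) · (1 − 1/193)
       = 5651233 · 4663296/5651233 = 4663296.

4663296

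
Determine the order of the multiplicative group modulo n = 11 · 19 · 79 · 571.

8002800

φ(11) = 11 − 1 = 10.
φ(19) = 19 − 1 = 18.
φ(79) = 79 − 1 = 78.
φ(571) = 571 − 1 = 570.
Since φ is multiplicative, φ(9427781) = 10 · 18 · 78 · 570 = 8002800.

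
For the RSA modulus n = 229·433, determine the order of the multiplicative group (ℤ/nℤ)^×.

98496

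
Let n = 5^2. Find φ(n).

φ(5^2) = 5^1·(5−1) = 5·4 = 20.

20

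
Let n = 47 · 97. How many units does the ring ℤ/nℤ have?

4416

φ(4559) = 4559 · (1 − 1/47) · (1 − 1/97)
       = 4559 · 4416/4559 = 4416.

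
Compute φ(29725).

22400

29725 = 5^2 × 29 × 41.
φ(5^2) = 5^1·(5−1) = 5·4 = 20.
φ(29) = 29 − 1 = 28.
φ(41) = 41 − 1 = 40.
φ(29725) = 20 × 28 × 40 = 22400.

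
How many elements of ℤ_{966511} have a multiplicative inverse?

707616

Factor 966511: 966511 = 7 × 13^2 × 19 × 43.
φ(7) = 7 − 1 = 6.
φ(13^2) = 13^2 − 13^1 = 169 − 13 = 156.
φ(19) = 19 − 1 = 18.
φ(43) = 43 − 1 = 42.
φ(966511) = 6 × 156 × 18 × 42 = 707616.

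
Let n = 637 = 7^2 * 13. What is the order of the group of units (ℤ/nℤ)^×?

504

φ(7^2) = 7^1·(7−1) = 7·6 = 42.
φ(13) = 13 − 1 = 12.
φ(637) = 42 × 12 = 504.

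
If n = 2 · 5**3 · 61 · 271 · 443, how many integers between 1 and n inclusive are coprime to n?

716040000

φ(2) = 2 − 1 = 1.
φ(5^3) = 5^2·(5−1) = 25·4 = 100.
φ(61) = 61 − 1 = 60.
φ(271) = 271 − 1 = 270.
φ(443) = 443 − 1 = 442.
Multiply: 1 · 100 · 60 · 270 · 442 = 716040000.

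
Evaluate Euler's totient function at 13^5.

φ(13^5) = 13^4·(13−1) = 28561·12 = 342732.

342732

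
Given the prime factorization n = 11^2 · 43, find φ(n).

4620

φ(11^2) = 11^1·(11−1) = 11·10 = 110.
φ(43) = 43 − 1 = 42.
Since φ is multiplicative, φ(5203) = 110 · 42 = 4620.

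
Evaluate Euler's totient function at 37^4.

1823508

φ(37^4) = 37^3·(37−1) = 50653·36 = 1823508.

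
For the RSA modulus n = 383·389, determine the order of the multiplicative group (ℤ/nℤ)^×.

148216

For distinct primes, φ(pq) = (p−1)(q−1) = 382 × 388 = 148216.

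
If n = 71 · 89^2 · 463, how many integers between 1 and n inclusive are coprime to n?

253286880

φ(71) = 71 − 1 = 70.
φ(89^2) = 89^2 − 89^1 = 7921 − 89 = 7832.
φ(463) = 463 − 1 = 462.
Since φ is multiplicative, φ(260387033) = 70 · 7832 · 462 = 253286880.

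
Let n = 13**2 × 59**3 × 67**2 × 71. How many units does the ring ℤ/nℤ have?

9749299079520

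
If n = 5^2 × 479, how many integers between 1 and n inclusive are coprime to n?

φ(5^2) = 5^1·(5−1) = 5·4 = 20.
φ(479) = 479 − 1 = 478.
φ(11975) = 20 × 478 = 9560.

9560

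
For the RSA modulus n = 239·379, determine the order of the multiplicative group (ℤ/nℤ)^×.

φ(pq) = (p−1)(q−1) = 238 · 378 = 89964.

89964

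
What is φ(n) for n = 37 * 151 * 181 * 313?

φ(37) = 37 − 1 = 36.
φ(151) = 151 − 1 = 150.
φ(181) = 181 − 1 = 180.
φ(313) = 313 − 1 = 312.
φ(316520311) = 36 × 150 × 180 × 312 = 303264000.

303264000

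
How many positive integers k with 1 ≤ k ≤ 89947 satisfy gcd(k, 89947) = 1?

Prime factorization: 89947 = 11 * 13 * 17 * 37.
φ(89947) = 89947 · (1 − 1/11) · (1 − 1/13) · (1 − 1/17) · (1 − 1/37)
       = 89947 · 69120/89947 = 69120.

69120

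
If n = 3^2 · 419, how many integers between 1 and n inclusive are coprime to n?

2508

φ(3771) = 3771 · (1 − 1/3) · (1 − 1/419)
       = 3771 · 836/1257 = 2508.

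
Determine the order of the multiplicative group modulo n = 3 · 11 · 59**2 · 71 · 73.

344937600

φ(3) = 3 − 1 = 2.
φ(11) = 11 − 1 = 10.
φ(59^2) = 59^2 − 59^1 = 3481 − 59 = 3422.
φ(71) = 71 − 1 = 70.
φ(73) = 73 − 1 = 72.
Since φ is multiplicative, φ(595386759) = 2 · 10 · 3422 · 70 · 72 = 344937600.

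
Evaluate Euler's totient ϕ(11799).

7128

Factor 11799: 11799 = 3^3 · 19 · 23.
φ(11799) = 11799 · (1 − 1/3) · (1 − 1/19) · (1 − 1/23)
       = 11799 · 792/1311 = 7128.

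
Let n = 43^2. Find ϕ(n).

φ(1849) = 1849 · (1 − 1/43)
       = 1849 · 42/43 = 1806.

1806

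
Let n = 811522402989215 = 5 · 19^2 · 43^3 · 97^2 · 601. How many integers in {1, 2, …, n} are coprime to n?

593562583756800

φ(5) = 5 − 1 = 4.
φ(19^2) = 19^1·(19−1) = 19·18 = 342.
φ(43^3) = 43^2·(43−1) = 1849·42 = 77658.
φ(97^2) = 97^1·(97−1) = 97·96 = 9312.
φ(601) = 601 − 1 = 600.
Since φ is multiplicative, φ(811522402989215) = 4 · 342 · 77658 · 9312 · 600 = 593562583756800.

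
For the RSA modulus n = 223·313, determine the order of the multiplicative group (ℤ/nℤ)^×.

69264

φ(pq) = (p−1)(q−1) = 222 · 312 = 69264.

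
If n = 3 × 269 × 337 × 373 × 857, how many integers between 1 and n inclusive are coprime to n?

57348329472

φ(86934685899) = 86934685899 · (1 − 1/3) · (1 − 1/269) · (1 − 1/337) · (1 − 1/373) · (1 − 1/857)
       = 86934685899 · 57348329472/86934685899 = 57348329472.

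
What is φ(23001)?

23001 = 3 · 11 · 17 · 41.
φ(23001) = 23001 · (1 − 1/3) · (1 − 1/11) · (1 − 1/17) · (1 − 1/41)
       = 23001 · 12800/23001 = 12800.

12800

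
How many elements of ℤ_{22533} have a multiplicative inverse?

12096

Factor 22533: 22533 = 3 * 7 * 29 * 37.
φ(3) = 3 − 1 = 2.
φ(7) = 7 − 1 = 6.
φ(29) = 29 − 1 = 28.
φ(37) = 37 − 1 = 36.
φ(22533) = 2 × 6 × 28 × 36 = 12096.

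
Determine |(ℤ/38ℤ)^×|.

18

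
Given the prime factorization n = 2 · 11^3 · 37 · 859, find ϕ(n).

φ(84606346) = 84606346 · (1 − 1/2) · (1 − 1/11) · (1 − 1/37) · (1 − 1/859)
       = 84606346 · 308880/699226 = 37374480.

37374480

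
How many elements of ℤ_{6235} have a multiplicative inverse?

Prime factorization: 6235 = 5 × 29 × 43.
φ(6235) = 6235 · (1 − 1/5) · (1 − 1/29) · (1 − 1/43)
       = 6235 · 4704/6235 = 4704.

4704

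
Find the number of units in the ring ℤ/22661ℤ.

20160

Prime factorization: 22661 = 17 * 31 * 43.
φ(17) = 17 − 1 = 16.
φ(31) = 31 − 1 = 30.
φ(43) = 43 − 1 = 42.
φ(22661) = 16 × 30 × 42 = 20160.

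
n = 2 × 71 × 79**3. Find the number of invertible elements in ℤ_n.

φ(70011538) = 70011538 · (1 − 1/2) · (1 − 1/71) · (1 − 1/79)
       = 70011538 · 5460/11218 = 34075860.

34075860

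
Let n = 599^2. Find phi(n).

358202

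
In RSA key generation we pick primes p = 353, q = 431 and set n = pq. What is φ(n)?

φ(353) = 353 − 1 = 352.
φ(431) = 431 − 1 = 430.
φ(152143) = 352 × 430 = 151360.

151360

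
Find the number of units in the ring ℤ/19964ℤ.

7920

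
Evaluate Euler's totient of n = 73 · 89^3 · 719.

36034593408

φ(73) = 73 − 1 = 72.
φ(89^3) = 89^3 − 89^2 = 704969 − 7921 = 697048.
φ(719) = 719 − 1 = 718.
Since φ is multiplicative, φ(37001707903) = 72 · 697048 · 718 = 36034593408.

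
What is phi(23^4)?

267674

φ(279841) = 279841 · (1 − 1/23)
       = 279841 · 22/23 = 267674.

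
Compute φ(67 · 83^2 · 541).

φ(249705583) = 249705583 · (1 − 1/67) · (1 − 1/83) · (1 − 1/541)
       = 249705583 · 2922480/3008501 = 242565840.

242565840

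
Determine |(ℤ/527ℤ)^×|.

First factor: 527 = 17 · 31.
φ(17) = 17 − 1 = 16.
φ(31) = 31 − 1 = 30.
Multiply: 16 · 30 = 480.

480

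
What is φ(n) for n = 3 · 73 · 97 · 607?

φ(12894501) = 12894501 · (1 − 1/3) · (1 − 1/73) · (1 − 1/97) · (1 − 1/607)
       = 12894501 · 8377344/12894501 = 8377344.

8377344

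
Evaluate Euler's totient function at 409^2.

166872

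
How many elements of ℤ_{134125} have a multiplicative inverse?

First factor: 134125 = 5**3 · 29 · 37.
φ(5^3) = 5^3 − 5^2 = 125 − 25 = 100.
φ(29) = 29 − 1 = 28.
φ(37) = 37 − 1 = 36.
φ(134125) = 100 × 28 × 36 = 100800.

100800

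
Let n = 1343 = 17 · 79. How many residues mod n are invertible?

φ(17) = 17 − 1 = 16.
φ(79) = 79 − 1 = 78.
Multiply: 16 · 78 = 1248.

1248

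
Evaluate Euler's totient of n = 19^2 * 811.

277020

φ(19^2) = 19^2 − 19^1 = 361 − 19 = 342.
φ(811) = 811 − 1 = 810.
Multiply: 342 · 810 = 277020.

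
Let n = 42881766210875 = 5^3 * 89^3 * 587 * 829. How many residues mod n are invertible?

33821326598400

φ(5^3) = 5^3 − 5^2 = 125 − 25 = 100.
φ(89^3) = 89^3 − 89^2 = 704969 − 7921 = 697048.
φ(587) = 587 − 1 = 586.
φ(829) = 829 − 1 = 828.
φ(42881766210875) = 100 × 697048 × 586 × 828 = 33821326598400.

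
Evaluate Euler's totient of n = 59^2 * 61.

φ(212341) = 212341 · (1 − 1/59) · (1 − 1/61)
       = 212341 · 3480/3599 = 205320.

205320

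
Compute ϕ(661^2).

φ(661^2) = 661^1·(661−1) = 661·660 = 436260.

436260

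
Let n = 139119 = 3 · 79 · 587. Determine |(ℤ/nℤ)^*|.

φ(139119) = 139119 · (1 − 1/3) · (1 − 1/79) · (1 − 1/587)
       = 139119 · 91416/139119 = 91416.

91416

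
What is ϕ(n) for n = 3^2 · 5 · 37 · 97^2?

8045568

φ(15665985) = 15665985 · (1 − 1/3) · (1 − 1/5) · (1 − 1/37) · (1 − 1/97)
       = 15665985 · 27648/53835 = 8045568.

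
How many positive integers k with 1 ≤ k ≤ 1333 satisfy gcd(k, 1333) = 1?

Prime factorization: 1333 = 31 × 43.
φ(1333) = 1333 · (1 − 1/31) · (1 − 1/43)
       = 1333 · 1260/1333 = 1260.

1260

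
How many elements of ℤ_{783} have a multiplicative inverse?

Factor 783: 783 = 3**3 * 29.
φ(3^3) = 3^3 − 3^2 = 27 − 9 = 18.
φ(29) = 29 − 1 = 28.
Multiply: 18 · 28 = 504.

504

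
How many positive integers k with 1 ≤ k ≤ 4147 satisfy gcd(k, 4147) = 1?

4147 = 11 · 13 · 29.
φ(4147) = 4147 · (1 − 1/11) · (1 − 1/13) · (1 − 1/29)
       = 4147 · 3360/4147 = 3360.

3360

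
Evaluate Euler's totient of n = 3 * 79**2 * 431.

5299320

φ(3) = 3 − 1 = 2.
φ(79^2) = 79^1·(79−1) = 79·78 = 6162.
φ(431) = 431 − 1 = 430.
φ(8069613) = 2 × 6162 × 430 = 5299320.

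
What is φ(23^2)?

φ(23^2) = 23^1·(23−1) = 23·22 = 506.

506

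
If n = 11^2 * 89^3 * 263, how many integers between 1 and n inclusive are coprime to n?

φ(11^2) = 11^1·(11−1) = 11·10 = 110.
φ(89^3) = 89^3 − 89^2 = 704969 − 7921 = 697048.
φ(263) = 263 − 1 = 262.
Since φ is multiplicative, φ(22434228487) = 110 · 697048 · 262 = 20088923360.

20088923360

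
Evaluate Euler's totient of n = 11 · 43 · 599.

φ(11) = 11 − 1 = 10.
φ(43) = 43 − 1 = 42.
φ(599) = 599 − 1 = 598.
φ(283327) = 10 × 42 × 598 = 251160.

251160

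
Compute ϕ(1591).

1512

Prime factorization: 1591 = 37 × 43.
φ(37) = 37 − 1 = 36.
φ(43) = 43 − 1 = 42.
Since φ is multiplicative, φ(1591) = 36 · 42 = 1512.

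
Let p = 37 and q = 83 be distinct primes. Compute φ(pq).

2952

φ(3071) = 3071 · (1 − 1/37) · (1 − 1/83)
       = 3071 · 2952/3071 = 2952.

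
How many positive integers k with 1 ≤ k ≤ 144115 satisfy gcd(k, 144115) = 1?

103680

Factor 144115: 144115 = 5 × 19 × 37 × 41.
φ(144115) = 144115 · (1 − 1/5) · (1 − 1/19) · (1 − 1/37) · (1 − 1/41)
       = 144115 · 103680/144115 = 103680.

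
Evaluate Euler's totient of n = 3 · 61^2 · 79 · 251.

φ(221351127) = 221351127 · (1 − 1/3) · (1 − 1/61) · (1 − 1/79) · (1 − 1/251)
       = 221351127 · 2340000/3628707 = 142740000.

142740000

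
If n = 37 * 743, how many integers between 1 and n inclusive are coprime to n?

φ(27491) = 27491 · (1 − 1/37) · (1 − 1/743)
       = 27491 · 26712/27491 = 26712.

26712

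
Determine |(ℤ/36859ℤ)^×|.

33600

Prime factorization: 36859 = 29 × 31 × 41.
φ(29) = 29 − 1 = 28.
φ(31) = 31 − 1 = 30.
φ(41) = 41 − 1 = 40.
Multiply: 28 · 30 · 40 = 33600.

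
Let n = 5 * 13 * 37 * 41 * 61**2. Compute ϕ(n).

φ(5) = 5 − 1 = 4.
φ(13) = 13 − 1 = 12.
φ(37) = 37 − 1 = 36.
φ(41) = 41 − 1 = 40.
φ(61^2) = 61^1·(61−1) = 61·60 = 3660.
Since φ is multiplicative, φ(366909205) = 4 · 12 · 36 · 40 · 3660 = 252979200.

252979200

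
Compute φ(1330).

Prime factorization: 1330 = 2 · 5 · 7 · 19.
φ(2) = 2 − 1 = 1.
φ(5) = 5 − 1 = 4.
φ(7) = 7 − 1 = 6.
φ(19) = 19 − 1 = 18.
Multiply: 1 · 4 · 6 · 18 = 432.

432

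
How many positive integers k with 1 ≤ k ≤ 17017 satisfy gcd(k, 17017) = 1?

First factor: 17017 = 7 * 11 * 13 * 17.
φ(7) = 7 − 1 = 6.
φ(11) = 11 − 1 = 10.
φ(13) = 13 − 1 = 12.
φ(17) = 17 − 1 = 16.
φ(17017) = 6 × 10 × 12 × 16 = 11520.

11520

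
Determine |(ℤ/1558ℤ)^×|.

720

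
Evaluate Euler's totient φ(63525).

26400

63525 = 3 · 5^2 · 7 · 11^2.
φ(63525) = 63525 · (1 − 1/3) · (1 − 1/5) · (1 − 1/7) · (1 − 1/11)
       = 63525 · 480/1155 = 26400.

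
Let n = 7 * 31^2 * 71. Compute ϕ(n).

390600

φ(7) = 7 − 1 = 6.
φ(31^2) = 31^2 − 31^1 = 961 − 31 = 930.
φ(71) = 71 − 1 = 70.
Since φ is multiplicative, φ(477617) = 6 · 930 · 70 = 390600.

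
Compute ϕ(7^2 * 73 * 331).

φ(1183987) = 1183987 · (1 − 1/7) · (1 − 1/73) · (1 − 1/331)
       = 1183987 · 142560/169141 = 997920.

997920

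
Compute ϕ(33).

First factor: 33 = 3 * 11.
φ(33) = 33 · (1 − 1/3) · (1 − 1/11)
       = 33 · 20/33 = 20.

20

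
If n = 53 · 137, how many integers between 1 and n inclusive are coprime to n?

φ(7261) = 7261 · (1 − 1/53) · (1 − 1/137)
       = 7261 · 7072/7261 = 7072.

7072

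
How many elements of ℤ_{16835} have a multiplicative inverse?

10368

First factor: 16835 = 5 * 7 * 13 * 37.
φ(16835) = 16835 · (1 − 1/5) · (1 − 1/7) · (1 − 1/13) · (1 − 1/37)
       = 16835 · 10368/16835 = 10368.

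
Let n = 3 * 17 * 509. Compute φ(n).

φ(25959) = 25959 · (1 − 1/3) · (1 − 1/17) · (1 − 1/509)
       = 25959 · 16256/25959 = 16256.

16256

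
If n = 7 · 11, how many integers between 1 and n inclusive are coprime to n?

φ(77) = 77 · (1 − 1/7) · (1 − 1/11)
       = 77 · 60/77 = 60.

60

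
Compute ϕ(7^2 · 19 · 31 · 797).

18053280

φ(7^2) = 7^2 − 7^1 = 49 − 7 = 42.
φ(19) = 19 − 1 = 18.
φ(31) = 31 − 1 = 30.
φ(797) = 797 − 1 = 796.
φ(23002217) = 42 × 18 × 30 × 796 = 18053280.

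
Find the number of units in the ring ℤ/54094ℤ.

24192

First factor: 54094 = 2 * 17 * 37 * 43.
φ(2) = 2 − 1 = 1.
φ(17) = 17 − 1 = 16.
φ(37) = 37 − 1 = 36.
φ(43) = 43 − 1 = 42.
φ(54094) = 1 × 16 × 36 × 42 = 24192.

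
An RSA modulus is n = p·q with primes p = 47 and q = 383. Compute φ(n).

17572

φ(18001) = 18001 · (1 − 1/47) · (1 − 1/383)
       = 18001 · 17572/18001 = 17572.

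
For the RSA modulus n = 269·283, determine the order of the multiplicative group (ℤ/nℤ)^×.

75576

φ(n) = (p − 1)(q − 1) = (269−1)(283−1) = 268·282 = 75576.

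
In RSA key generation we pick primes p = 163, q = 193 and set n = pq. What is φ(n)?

φ(n) = (p − 1)(q − 1) = (163−1)(193−1) = 162·192 = 31104.

31104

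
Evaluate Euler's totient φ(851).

792

851 = 23 · 37.
φ(851) = 851 · (1 − 1/23) · (1 − 1/37)
       = 851 · 792/851 = 792.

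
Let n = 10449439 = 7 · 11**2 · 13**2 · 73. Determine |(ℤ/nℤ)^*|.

7413120

φ(10449439) = 10449439 · (1 − 1/7) · (1 − 1/11) · (1 − 1/13) · (1 − 1/73)
       = 10449439 · 51840/73073 = 7413120.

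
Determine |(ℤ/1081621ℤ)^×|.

1081621 = 23 × 31 × 37 × 41.
φ(23) = 23 − 1 = 22.
φ(31) = 31 − 1 = 30.
φ(37) = 37 − 1 = 36.
φ(41) = 41 − 1 = 40.
φ(1081621) = 22 × 30 × 36 × 40 = 950400.

950400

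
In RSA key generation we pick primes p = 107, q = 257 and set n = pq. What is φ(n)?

For distinct primes, φ(pq) = (p−1)(q−1) = 106 × 256 = 27136.

27136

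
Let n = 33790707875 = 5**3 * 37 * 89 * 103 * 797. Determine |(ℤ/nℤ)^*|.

φ(33790707875) = 33790707875 · (1 − 1/5) · (1 − 1/37) · (1 − 1/89) · (1 − 1/103) · (1 − 1/797)
       = 33790707875 · 1028865024/1351628315 = 25721625600.

25721625600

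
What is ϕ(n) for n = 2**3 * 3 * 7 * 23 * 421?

443520

φ(2^3) = 2^2·(2−1) = 4·1 = 4.
φ(3) = 3 − 1 = 2.
φ(7) = 7 − 1 = 6.
φ(23) = 23 − 1 = 22.
φ(421) = 421 − 1 = 420.
Since φ is multiplicative, φ(1626744) = 4 · 2 · 6 · 22 · 420 = 443520.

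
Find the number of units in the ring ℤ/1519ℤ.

1260

Factor 1519: 1519 = 7^2 · 31.
φ(7^2) = 7^2 − 7^1 = 49 − 7 = 42.
φ(31) = 31 − 1 = 30.
φ(1519) = 42 × 30 = 1260.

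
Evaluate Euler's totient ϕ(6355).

4800

First factor: 6355 = 5 × 31 × 41.
φ(5) = 5 − 1 = 4.
φ(31) = 31 − 1 = 30.
φ(41) = 41 − 1 = 40.
φ(6355) = 4 × 30 × 40 = 4800.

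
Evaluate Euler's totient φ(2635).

2635 = 5 · 17 · 31.
φ(5) = 5 − 1 = 4.
φ(17) = 17 − 1 = 16.
φ(31) = 31 − 1 = 30.
Since φ is multiplicative, φ(2635) = 4 · 16 · 30 = 1920.

1920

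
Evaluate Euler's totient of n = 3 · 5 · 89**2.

62656

φ(118815) = 118815 · (1 − 1/3) · (1 − 1/5) · (1 − 1/89)
       = 118815 · 704/1335 = 62656.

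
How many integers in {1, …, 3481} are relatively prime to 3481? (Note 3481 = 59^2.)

φ(59^2) = 59^2 − 59^1 = 3481 − 59 = 3422.

3422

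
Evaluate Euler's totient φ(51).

32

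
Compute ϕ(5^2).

20

φ(25) = 25 · (1 − 1/5)
       = 25 · 4/5 = 20.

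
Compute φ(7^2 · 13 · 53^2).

1389024

φ(7^2) = 7^2 − 7^1 = 49 − 7 = 42.
φ(13) = 13 − 1 = 12.
φ(53^2) = 53^2 − 53^1 = 2809 − 53 = 2756.
φ(1789333) = 42 × 12 × 2756 = 1389024.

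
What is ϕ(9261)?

9261 = 3**3 * 7**3.
φ(3^3) = 3^2·(3−1) = 9·2 = 18.
φ(7^3) = 7^3 − 7^2 = 343 − 49 = 294.
Multiply: 18 · 294 = 5292.

5292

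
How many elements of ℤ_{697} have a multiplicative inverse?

Prime factorization: 697 = 17 × 41.
φ(697) = 697 · (1 − 1/17) · (1 − 1/41)
       = 697 · 640/697 = 640.

640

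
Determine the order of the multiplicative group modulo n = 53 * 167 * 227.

φ(2009177) = 2009177 · (1 − 1/53) · (1 − 1/167) · (1 − 1/227)
       = 2009177 · 1950832/2009177 = 1950832.

1950832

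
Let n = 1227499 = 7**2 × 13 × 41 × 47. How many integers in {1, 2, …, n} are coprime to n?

φ(7^2) = 7^2 − 7^1 = 49 − 7 = 42.
φ(13) = 13 − 1 = 12.
φ(41) = 41 − 1 = 40.
φ(47) = 47 − 1 = 46.
Since φ is multiplicative, φ(1227499) = 42 · 12 · 40 · 46 = 927360.

927360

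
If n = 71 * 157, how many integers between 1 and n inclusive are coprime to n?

10920

φ(71) = 71 − 1 = 70.
φ(157) = 157 − 1 = 156.
φ(11147) = 70 × 156 = 10920.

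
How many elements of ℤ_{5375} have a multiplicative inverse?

4200

First factor: 5375 = 5^3 * 43.
φ(5^3) = 5^3 − 5^2 = 125 − 25 = 100.
φ(43) = 43 − 1 = 42.
φ(5375) = 100 × 42 = 4200.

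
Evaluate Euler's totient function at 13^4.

26364

φ(13^4) = 13^3·(13−1) = 2197·12 = 26364.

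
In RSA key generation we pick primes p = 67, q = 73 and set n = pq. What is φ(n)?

4752

φ(4891) = 4891 · (1 − 1/67) · (1 − 1/73)
       = 4891 · 4752/4891 = 4752.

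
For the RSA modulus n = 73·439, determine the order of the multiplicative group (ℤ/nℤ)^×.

31536

φ(73) = 73 − 1 = 72.
φ(439) = 439 − 1 = 438.
Since φ is multiplicative, φ(32047) = 72 · 438 = 31536.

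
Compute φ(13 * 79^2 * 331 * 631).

φ(13) = 13 − 1 = 12.
φ(79^2) = 79^1·(79−1) = 79·78 = 6162.
φ(331) = 331 − 1 = 330.
φ(631) = 631 − 1 = 630.
Multiply: 12 · 6162 · 330 · 630 = 15372957600.

15372957600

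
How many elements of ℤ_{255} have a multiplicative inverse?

Factor 255: 255 = 3 * 5 * 17.
φ(255) = 255 · (1 − 1/3) · (1 − 1/5) · (1 − 1/17)
       = 255 · 128/255 = 128.

128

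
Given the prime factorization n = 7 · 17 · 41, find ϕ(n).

3840

φ(7) = 7 − 1 = 6.
φ(17) = 17 − 1 = 16.
φ(41) = 41 − 1 = 40.
Multiply: 6 · 16 · 40 = 3840.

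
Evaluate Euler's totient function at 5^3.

100

φ(125) = 125 · (1 − 1/5)
       = 125 · 4/5 = 100.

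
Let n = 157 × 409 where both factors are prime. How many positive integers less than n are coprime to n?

φ(157) = 157 − 1 = 156.
φ(409) = 409 − 1 = 408.
φ(64213) = 156 × 408 = 63648.

63648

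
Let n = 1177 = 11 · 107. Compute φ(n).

1060

φ(11) = 11 − 1 = 10.
φ(107) = 107 − 1 = 106.
Since φ is multiplicative, φ(1177) = 10 · 106 = 1060.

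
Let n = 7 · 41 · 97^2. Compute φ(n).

φ(2700383) = 2700383 · (1 − 1/7) · (1 − 1/41) · (1 − 1/97)
       = 2700383 · 23040/27839 = 2234880.

2234880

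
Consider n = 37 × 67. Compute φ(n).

φ(2479) = 2479 · (1 − 1/37) · (1 − 1/67)
       = 2479 · 2376/2479 = 2376.

2376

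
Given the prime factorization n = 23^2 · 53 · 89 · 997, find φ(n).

2306194176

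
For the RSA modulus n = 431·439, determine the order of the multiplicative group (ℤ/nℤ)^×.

φ(189209) = 189209 · (1 − 1/431) · (1 − 1/439)
       = 189209 · 188340/189209 = 188340.

188340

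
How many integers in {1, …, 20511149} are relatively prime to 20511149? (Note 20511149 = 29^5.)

φ(20511149) = 20511149 · (1 − 1/29)
       = 20511149 · 28/29 = 19803868.

19803868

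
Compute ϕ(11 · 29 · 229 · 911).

φ(66549461) = 66549461 · (1 − 1/11) · (1 − 1/29) · (1 − 1/229) · (1 − 1/911)
       = 66549461 · 58094400/66549461 = 58094400.

58094400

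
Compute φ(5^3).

100

φ(5^3) = 5^2·(5−1) = 25·4 = 100.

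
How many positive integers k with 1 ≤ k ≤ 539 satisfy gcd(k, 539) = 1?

Prime factorization: 539 = 7^2 * 11.
φ(7^2) = 7^1·(7−1) = 7·6 = 42.
φ(11) = 11 − 1 = 10.
φ(539) = 42 × 10 = 420.

420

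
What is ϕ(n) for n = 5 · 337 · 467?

626304

φ(5) = 5 − 1 = 4.
φ(337) = 337 − 1 = 336.
φ(467) = 467 − 1 = 466.
φ(786895) = 4 × 336 × 466 = 626304.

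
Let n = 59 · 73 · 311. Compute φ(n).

φ(59) = 59 − 1 = 58.
φ(73) = 73 − 1 = 72.
φ(311) = 311 − 1 = 310.
φ(1339477) = 58 × 72 × 310 = 1294560.

1294560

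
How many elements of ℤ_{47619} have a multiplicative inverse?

25920

Prime factorization: 47619 = 3^2 · 11 · 13 · 37.
φ(47619) = 47619 · (1 − 1/3) · (1 − 1/11) · (1 − 1/13) · (1 − 1/37)
       = 47619 · 8640/15873 = 25920.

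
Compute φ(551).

Factor 551: 551 = 19 * 29.
φ(551) = 551 · (1 − 1/19) · (1 − 1/29)
       = 551 · 504/551 = 504.

504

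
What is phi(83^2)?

φ(6889) = 6889 · (1 − 1/83)
       = 6889 · 82/83 = 6806.

6806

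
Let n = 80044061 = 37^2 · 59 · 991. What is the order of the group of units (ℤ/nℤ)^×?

φ(80044061) = 80044061 · (1 − 1/37) · (1 − 1/59) · (1 − 1/991)
       = 80044061 · 2067120/2163353 = 76483440.

76483440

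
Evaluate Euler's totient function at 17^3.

φ(17^3) = 17^2·(17−1) = 289·16 = 4624.

4624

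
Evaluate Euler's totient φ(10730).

Factor 10730: 10730 = 2 * 5 * 29 * 37.
φ(2) = 2 − 1 = 1.
φ(5) = 5 − 1 = 4.
φ(29) = 29 − 1 = 28.
φ(37) = 37 − 1 = 36.
φ(10730) = 1 × 4 × 28 × 36 = 4032.

4032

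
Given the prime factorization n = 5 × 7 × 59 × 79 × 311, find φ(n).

33658560

φ(5) = 5 − 1 = 4.
φ(7) = 7 − 1 = 6.
φ(59) = 59 − 1 = 58.
φ(79) = 79 − 1 = 78.
φ(311) = 311 − 1 = 310.
Since φ is multiplicative, φ(50734985) = 4 · 6 · 58 · 78 · 310 = 33658560.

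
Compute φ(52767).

28800

52767 = 3^2 · 11 · 13 · 41.
φ(52767) = 52767 · (1 − 1/3) · (1 − 1/11) · (1 − 1/13) · (1 − 1/41)
       = 52767 · 9600/17589 = 28800.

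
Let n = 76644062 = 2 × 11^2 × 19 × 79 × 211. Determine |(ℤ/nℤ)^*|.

φ(76644062) = 76644062 · (1 − 1/2) · (1 − 1/11) · (1 − 1/19) · (1 − 1/79) · (1 − 1/211)
       = 76644062 · 2948400/6967642 = 32432400.

32432400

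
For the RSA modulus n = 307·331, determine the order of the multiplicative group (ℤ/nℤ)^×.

φ(n) = (p − 1)(q − 1) = (307−1)(331−1) = 306·330 = 100980.

100980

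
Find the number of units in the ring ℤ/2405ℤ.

1728

First factor: 2405 = 5 * 13 * 37.
φ(2405) = 2405 · (1 − 1/5) · (1 − 1/13) · (1 − 1/37)
       = 2405 · 1728/2405 = 1728.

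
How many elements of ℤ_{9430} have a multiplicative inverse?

3520

9430 = 2 * 5 * 23 * 41.
φ(9430) = 9430 · (1 − 1/2) · (1 − 1/5) · (1 − 1/23) · (1 − 1/41)
       = 9430 · 3520/9430 = 3520.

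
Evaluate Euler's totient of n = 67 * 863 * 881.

50064960

φ(67) = 67 − 1 = 66.
φ(863) = 863 − 1 = 862.
φ(881) = 881 − 1 = 880.
Since φ is multiplicative, φ(50940301) = 66 · 862 · 880 = 50064960.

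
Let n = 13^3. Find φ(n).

φ(2197) = 2197 · (1 − 1/13)
       = 2197 · 12/13 = 2028.

2028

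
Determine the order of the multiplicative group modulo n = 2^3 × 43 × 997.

φ(2^3) = 2^3 − 2^2 = 8 − 4 = 4.
φ(43) = 43 − 1 = 42.
φ(997) = 997 − 1 = 996.
Multiply: 4 · 42 · 996 = 167328.

167328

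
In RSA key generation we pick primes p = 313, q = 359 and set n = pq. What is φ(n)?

For distinct primes, φ(pq) = (p−1)(q−1) = 312 × 358 = 111696.

111696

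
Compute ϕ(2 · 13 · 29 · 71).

23520

φ(2) = 2 − 1 = 1.
φ(13) = 13 − 1 = 12.
φ(29) = 29 − 1 = 28.
φ(71) = 71 − 1 = 70.
Since φ is multiplicative, φ(53534) = 1 · 12 · 28 · 70 = 23520.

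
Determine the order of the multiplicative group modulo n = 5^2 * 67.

φ(5^2) = 5^1·(5−1) = 5·4 = 20.
φ(67) = 67 − 1 = 66.
Multiply: 20 · 66 = 1320.

1320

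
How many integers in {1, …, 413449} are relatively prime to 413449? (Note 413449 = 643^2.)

412806

φ(643^2) = 643^2 − 643^1 = 413449 − 643 = 412806.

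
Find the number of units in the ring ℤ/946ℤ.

Factor 946: 946 = 2 * 11 * 43.
φ(946) = 946 · (1 − 1/2) · (1 − 1/11) · (1 − 1/43)
       = 946 · 420/946 = 420.

420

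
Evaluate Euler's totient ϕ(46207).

36960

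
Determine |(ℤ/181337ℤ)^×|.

First factor: 181337 = 13**2 × 29 × 37.
φ(13^2) = 13^1·(13−1) = 13·12 = 156.
φ(29) = 29 − 1 = 28.
φ(37) = 37 − 1 = 36.
Multiply: 156 · 28 · 36 = 157248.

157248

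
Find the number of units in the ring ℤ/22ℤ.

First factor: 22 = 2 · 11.
φ(2) = 2 − 1 = 1.
φ(11) = 11 − 1 = 10.
Multiply: 1 · 10 = 10.

10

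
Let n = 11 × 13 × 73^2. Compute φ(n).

630720

φ(11) = 11 − 1 = 10.
φ(13) = 13 − 1 = 12.
φ(73^2) = 73^2 − 73^1 = 5329 − 73 = 5256.
φ(762047) = 10 × 12 × 5256 = 630720.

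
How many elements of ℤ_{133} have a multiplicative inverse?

108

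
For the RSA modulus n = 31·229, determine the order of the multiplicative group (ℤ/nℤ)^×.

6840

φ(31) = 31 − 1 = 30.
φ(229) = 229 − 1 = 228.
Since φ is multiplicative, φ(7099) = 30 · 228 = 6840.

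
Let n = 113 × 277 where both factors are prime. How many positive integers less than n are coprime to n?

30912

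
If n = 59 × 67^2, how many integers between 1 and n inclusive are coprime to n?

φ(264851) = 264851 · (1 − 1/59) · (1 − 1/67)
       = 264851 · 3828/3953 = 256476.

256476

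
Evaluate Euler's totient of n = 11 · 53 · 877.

455520

φ(511291) = 511291 · (1 − 1/11) · (1 − 1/53) · (1 − 1/877)
       = 511291 · 455520/511291 = 455520.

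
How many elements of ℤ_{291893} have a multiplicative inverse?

232848

First factor: 291893 = 7^3 × 23 × 37.
φ(291893) = 291893 · (1 − 1/7) · (1 − 1/23) · (1 − 1/37)
       = 291893 · 4752/5957 = 232848.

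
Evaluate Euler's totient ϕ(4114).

1760

Factor 4114: 4114 = 2 * 11^2 * 17.
φ(4114) = 4114 · (1 − 1/2) · (1 − 1/11) · (1 − 1/17)
       = 4114 · 160/374 = 1760.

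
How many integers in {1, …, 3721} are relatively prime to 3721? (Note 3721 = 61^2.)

φ(61^2) = 61^2 − 61^1 = 3721 − 61 = 3660.

3660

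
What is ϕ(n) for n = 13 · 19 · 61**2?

790560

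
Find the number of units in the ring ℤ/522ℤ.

168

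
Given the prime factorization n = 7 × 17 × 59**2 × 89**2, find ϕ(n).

2572905984

φ(7) = 7 − 1 = 6.
φ(17) = 17 − 1 = 16.
φ(59^2) = 59^2 − 59^1 = 3481 − 59 = 3422.
φ(89^2) = 89^1·(89−1) = 89·88 = 7832.
Multiply: 6 · 16 · 3422 · 7832 = 2572905984.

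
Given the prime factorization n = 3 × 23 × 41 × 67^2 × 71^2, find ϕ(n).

38680118400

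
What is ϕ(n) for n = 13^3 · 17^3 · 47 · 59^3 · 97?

φ(10106538812756321) = 10106538812756321 · (1 − 1/13) · (1 − 1/17) · (1 − 1/47) · (1 − 1/59) · (1 − 1/97)
       = 10106538812756321 · 49176576/59444801 = 8360781189636096.

8360781189636096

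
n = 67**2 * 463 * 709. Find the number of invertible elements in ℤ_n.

φ(1473590563) = 1473590563 · (1 − 1/67) · (1 − 1/463) · (1 − 1/709)
       = 1473590563 · 21588336/21993889 = 1446418512.

1446418512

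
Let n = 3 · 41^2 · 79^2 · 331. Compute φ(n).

6669748800

φ(3) = 3 − 1 = 2.
φ(41^2) = 41^2 − 41^1 = 1681 − 41 = 1640.
φ(79^2) = 79^2 − 79^1 = 6241 − 79 = 6162.
φ(331) = 331 − 1 = 330.
φ(10417683153) = 2 × 1640 × 6162 × 330 = 6669748800.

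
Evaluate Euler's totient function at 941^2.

φ(941^2) = 941^1·(941−1) = 941·940 = 884540.

884540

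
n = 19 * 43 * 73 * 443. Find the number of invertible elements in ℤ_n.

φ(26420963) = 26420963 · (1 − 1/19) · (1 − 1/43) · (1 − 1/73) · (1 − 1/443)
       = 26420963 · 24058944/26420963 = 24058944.

24058944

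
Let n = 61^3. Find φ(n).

223260

φ(226981) = 226981 · (1 − 1/61)
       = 226981 · 60/61 = 223260.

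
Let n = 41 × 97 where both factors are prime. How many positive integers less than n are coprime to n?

3840

φ(3977) = 3977 · (1 − 1/41) · (1 − 1/97)
       = 3977 · 3840/3977 = 3840.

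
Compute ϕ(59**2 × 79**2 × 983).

20706809448

φ(59^2) = 59^2 − 59^1 = 3481 − 59 = 3422.
φ(79^2) = 79^2 − 79^1 = 6241 − 79 = 6162.
φ(983) = 983 − 1 = 982.
Since φ is multiplicative, φ(21355597343) = 3422 · 6162 · 982 = 20706809448.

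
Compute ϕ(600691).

443520

First factor: 600691 = 7^2 × 13 × 23 × 41.
φ(7^2) = 7^1·(7−1) = 7·6 = 42.
φ(13) = 13 − 1 = 12.
φ(23) = 23 − 1 = 22.
φ(41) = 41 − 1 = 40.
φ(600691) = 42 × 12 × 22 × 40 = 443520.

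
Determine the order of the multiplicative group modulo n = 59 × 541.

31320

φ(59) = 59 − 1 = 58.
φ(541) = 541 − 1 = 540.
Since φ is multiplicative, φ(31919) = 58 · 540 = 31320.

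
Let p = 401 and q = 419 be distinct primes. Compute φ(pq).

167200

φ(401) = 401 − 1 = 400.
φ(419) = 419 − 1 = 418.
Since φ is multiplicative, φ(168019) = 400 · 418 = 167200.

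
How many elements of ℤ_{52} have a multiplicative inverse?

24

52 = 2**2 × 13.
φ(52) = 52 · (1 − 1/2) · (1 − 1/13)
       = 52 · 12/26 = 24.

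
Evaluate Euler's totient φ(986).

First factor: 986 = 2 · 17 · 29.
φ(2) = 2 − 1 = 1.
φ(17) = 17 − 1 = 16.
φ(29) = 29 − 1 = 28.
Since φ is multiplicative, φ(986) = 1 · 16 · 28 = 448.

448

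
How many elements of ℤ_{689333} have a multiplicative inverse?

591360

First factor: 689333 = 17 · 23 · 41 · 43.
φ(689333) = 689333 · (1 − 1/17) · (1 − 1/23) · (1 − 1/41) · (1 − 1/43)
       = 689333 · 591360/689333 = 591360.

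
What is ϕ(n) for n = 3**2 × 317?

φ(2853) = 2853 · (1 − 1/3) · (1 − 1/317)
       = 2853 · 632/951 = 1896.

1896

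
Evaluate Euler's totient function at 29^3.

23548

φ(29^3) = 29^2·(29−1) = 841·28 = 23548.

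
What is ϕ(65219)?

Prime factorization: 65219 = 7**2 · 11**3.
φ(65219) = 65219 · (1 − 1/7) · (1 − 1/11)
       = 65219 · 60/77 = 50820.

50820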